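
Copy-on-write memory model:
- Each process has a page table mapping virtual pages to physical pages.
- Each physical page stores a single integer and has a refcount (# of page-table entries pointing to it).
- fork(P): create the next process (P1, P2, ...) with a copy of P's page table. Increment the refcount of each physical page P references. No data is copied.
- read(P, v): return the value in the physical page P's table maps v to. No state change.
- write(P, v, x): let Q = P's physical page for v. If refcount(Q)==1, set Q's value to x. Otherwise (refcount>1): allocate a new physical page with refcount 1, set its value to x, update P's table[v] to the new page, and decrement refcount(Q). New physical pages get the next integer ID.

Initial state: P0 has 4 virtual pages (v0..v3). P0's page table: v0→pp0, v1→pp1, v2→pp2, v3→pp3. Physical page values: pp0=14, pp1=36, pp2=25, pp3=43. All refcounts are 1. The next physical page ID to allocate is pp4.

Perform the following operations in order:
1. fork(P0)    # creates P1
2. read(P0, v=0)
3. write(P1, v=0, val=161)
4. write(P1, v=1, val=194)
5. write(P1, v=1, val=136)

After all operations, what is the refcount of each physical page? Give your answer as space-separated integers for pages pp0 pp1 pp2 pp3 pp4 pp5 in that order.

Answer: 1 1 2 2 1 1

Derivation:
Op 1: fork(P0) -> P1. 4 ppages; refcounts: pp0:2 pp1:2 pp2:2 pp3:2
Op 2: read(P0, v0) -> 14. No state change.
Op 3: write(P1, v0, 161). refcount(pp0)=2>1 -> COPY to pp4. 5 ppages; refcounts: pp0:1 pp1:2 pp2:2 pp3:2 pp4:1
Op 4: write(P1, v1, 194). refcount(pp1)=2>1 -> COPY to pp5. 6 ppages; refcounts: pp0:1 pp1:1 pp2:2 pp3:2 pp4:1 pp5:1
Op 5: write(P1, v1, 136). refcount(pp5)=1 -> write in place. 6 ppages; refcounts: pp0:1 pp1:1 pp2:2 pp3:2 pp4:1 pp5:1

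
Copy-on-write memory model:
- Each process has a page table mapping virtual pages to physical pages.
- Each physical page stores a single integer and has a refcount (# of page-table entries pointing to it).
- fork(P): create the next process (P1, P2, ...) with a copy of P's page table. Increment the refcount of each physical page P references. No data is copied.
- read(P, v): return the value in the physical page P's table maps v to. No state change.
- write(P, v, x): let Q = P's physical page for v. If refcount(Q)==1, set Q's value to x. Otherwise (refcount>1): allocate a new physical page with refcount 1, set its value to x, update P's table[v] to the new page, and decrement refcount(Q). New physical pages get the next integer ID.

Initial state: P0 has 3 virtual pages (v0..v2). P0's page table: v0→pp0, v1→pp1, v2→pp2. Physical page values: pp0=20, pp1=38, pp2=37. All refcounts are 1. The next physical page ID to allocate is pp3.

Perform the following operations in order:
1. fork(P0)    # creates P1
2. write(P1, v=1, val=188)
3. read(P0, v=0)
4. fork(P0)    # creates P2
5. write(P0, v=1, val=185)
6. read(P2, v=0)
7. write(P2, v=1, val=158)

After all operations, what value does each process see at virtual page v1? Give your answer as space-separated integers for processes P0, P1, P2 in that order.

Answer: 185 188 158

Derivation:
Op 1: fork(P0) -> P1. 3 ppages; refcounts: pp0:2 pp1:2 pp2:2
Op 2: write(P1, v1, 188). refcount(pp1)=2>1 -> COPY to pp3. 4 ppages; refcounts: pp0:2 pp1:1 pp2:2 pp3:1
Op 3: read(P0, v0) -> 20. No state change.
Op 4: fork(P0) -> P2. 4 ppages; refcounts: pp0:3 pp1:2 pp2:3 pp3:1
Op 5: write(P0, v1, 185). refcount(pp1)=2>1 -> COPY to pp4. 5 ppages; refcounts: pp0:3 pp1:1 pp2:3 pp3:1 pp4:1
Op 6: read(P2, v0) -> 20. No state change.
Op 7: write(P2, v1, 158). refcount(pp1)=1 -> write in place. 5 ppages; refcounts: pp0:3 pp1:1 pp2:3 pp3:1 pp4:1
P0: v1 -> pp4 = 185
P1: v1 -> pp3 = 188
P2: v1 -> pp1 = 158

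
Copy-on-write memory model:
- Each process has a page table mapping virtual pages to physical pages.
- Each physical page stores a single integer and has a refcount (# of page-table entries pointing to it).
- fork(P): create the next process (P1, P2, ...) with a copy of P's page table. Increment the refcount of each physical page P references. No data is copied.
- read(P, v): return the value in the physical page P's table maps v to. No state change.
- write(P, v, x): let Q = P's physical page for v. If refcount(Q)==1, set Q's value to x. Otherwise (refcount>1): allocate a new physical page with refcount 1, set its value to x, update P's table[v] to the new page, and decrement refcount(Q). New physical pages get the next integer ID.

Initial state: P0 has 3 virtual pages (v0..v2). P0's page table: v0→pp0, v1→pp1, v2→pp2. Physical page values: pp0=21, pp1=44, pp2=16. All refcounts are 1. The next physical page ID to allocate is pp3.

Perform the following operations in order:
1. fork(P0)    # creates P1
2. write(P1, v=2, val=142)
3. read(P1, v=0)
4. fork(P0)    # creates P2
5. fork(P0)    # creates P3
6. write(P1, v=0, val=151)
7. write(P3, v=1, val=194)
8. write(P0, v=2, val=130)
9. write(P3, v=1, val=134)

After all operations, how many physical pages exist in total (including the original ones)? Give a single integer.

Op 1: fork(P0) -> P1. 3 ppages; refcounts: pp0:2 pp1:2 pp2:2
Op 2: write(P1, v2, 142). refcount(pp2)=2>1 -> COPY to pp3. 4 ppages; refcounts: pp0:2 pp1:2 pp2:1 pp3:1
Op 3: read(P1, v0) -> 21. No state change.
Op 4: fork(P0) -> P2. 4 ppages; refcounts: pp0:3 pp1:3 pp2:2 pp3:1
Op 5: fork(P0) -> P3. 4 ppages; refcounts: pp0:4 pp1:4 pp2:3 pp3:1
Op 6: write(P1, v0, 151). refcount(pp0)=4>1 -> COPY to pp4. 5 ppages; refcounts: pp0:3 pp1:4 pp2:3 pp3:1 pp4:1
Op 7: write(P3, v1, 194). refcount(pp1)=4>1 -> COPY to pp5. 6 ppages; refcounts: pp0:3 pp1:3 pp2:3 pp3:1 pp4:1 pp5:1
Op 8: write(P0, v2, 130). refcount(pp2)=3>1 -> COPY to pp6. 7 ppages; refcounts: pp0:3 pp1:3 pp2:2 pp3:1 pp4:1 pp5:1 pp6:1
Op 9: write(P3, v1, 134). refcount(pp5)=1 -> write in place. 7 ppages; refcounts: pp0:3 pp1:3 pp2:2 pp3:1 pp4:1 pp5:1 pp6:1

Answer: 7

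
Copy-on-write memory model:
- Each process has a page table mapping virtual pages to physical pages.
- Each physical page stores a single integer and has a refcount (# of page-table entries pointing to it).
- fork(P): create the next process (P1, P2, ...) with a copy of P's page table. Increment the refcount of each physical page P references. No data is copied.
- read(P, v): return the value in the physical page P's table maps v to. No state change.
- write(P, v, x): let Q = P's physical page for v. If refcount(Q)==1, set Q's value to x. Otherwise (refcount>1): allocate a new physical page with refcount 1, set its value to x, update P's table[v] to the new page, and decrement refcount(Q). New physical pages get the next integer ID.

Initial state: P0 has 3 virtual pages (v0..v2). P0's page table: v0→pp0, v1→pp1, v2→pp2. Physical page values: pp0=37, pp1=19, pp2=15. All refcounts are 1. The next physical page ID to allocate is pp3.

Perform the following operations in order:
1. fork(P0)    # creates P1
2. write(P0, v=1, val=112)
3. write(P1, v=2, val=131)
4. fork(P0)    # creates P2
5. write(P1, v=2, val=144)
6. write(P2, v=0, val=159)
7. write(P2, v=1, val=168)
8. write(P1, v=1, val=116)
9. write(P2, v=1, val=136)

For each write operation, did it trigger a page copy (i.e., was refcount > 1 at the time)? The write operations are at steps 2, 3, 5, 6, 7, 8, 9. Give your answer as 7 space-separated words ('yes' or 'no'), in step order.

Op 1: fork(P0) -> P1. 3 ppages; refcounts: pp0:2 pp1:2 pp2:2
Op 2: write(P0, v1, 112). refcount(pp1)=2>1 -> COPY to pp3. 4 ppages; refcounts: pp0:2 pp1:1 pp2:2 pp3:1
Op 3: write(P1, v2, 131). refcount(pp2)=2>1 -> COPY to pp4. 5 ppages; refcounts: pp0:2 pp1:1 pp2:1 pp3:1 pp4:1
Op 4: fork(P0) -> P2. 5 ppages; refcounts: pp0:3 pp1:1 pp2:2 pp3:2 pp4:1
Op 5: write(P1, v2, 144). refcount(pp4)=1 -> write in place. 5 ppages; refcounts: pp0:3 pp1:1 pp2:2 pp3:2 pp4:1
Op 6: write(P2, v0, 159). refcount(pp0)=3>1 -> COPY to pp5. 6 ppages; refcounts: pp0:2 pp1:1 pp2:2 pp3:2 pp4:1 pp5:1
Op 7: write(P2, v1, 168). refcount(pp3)=2>1 -> COPY to pp6. 7 ppages; refcounts: pp0:2 pp1:1 pp2:2 pp3:1 pp4:1 pp5:1 pp6:1
Op 8: write(P1, v1, 116). refcount(pp1)=1 -> write in place. 7 ppages; refcounts: pp0:2 pp1:1 pp2:2 pp3:1 pp4:1 pp5:1 pp6:1
Op 9: write(P2, v1, 136). refcount(pp6)=1 -> write in place. 7 ppages; refcounts: pp0:2 pp1:1 pp2:2 pp3:1 pp4:1 pp5:1 pp6:1

yes yes no yes yes no no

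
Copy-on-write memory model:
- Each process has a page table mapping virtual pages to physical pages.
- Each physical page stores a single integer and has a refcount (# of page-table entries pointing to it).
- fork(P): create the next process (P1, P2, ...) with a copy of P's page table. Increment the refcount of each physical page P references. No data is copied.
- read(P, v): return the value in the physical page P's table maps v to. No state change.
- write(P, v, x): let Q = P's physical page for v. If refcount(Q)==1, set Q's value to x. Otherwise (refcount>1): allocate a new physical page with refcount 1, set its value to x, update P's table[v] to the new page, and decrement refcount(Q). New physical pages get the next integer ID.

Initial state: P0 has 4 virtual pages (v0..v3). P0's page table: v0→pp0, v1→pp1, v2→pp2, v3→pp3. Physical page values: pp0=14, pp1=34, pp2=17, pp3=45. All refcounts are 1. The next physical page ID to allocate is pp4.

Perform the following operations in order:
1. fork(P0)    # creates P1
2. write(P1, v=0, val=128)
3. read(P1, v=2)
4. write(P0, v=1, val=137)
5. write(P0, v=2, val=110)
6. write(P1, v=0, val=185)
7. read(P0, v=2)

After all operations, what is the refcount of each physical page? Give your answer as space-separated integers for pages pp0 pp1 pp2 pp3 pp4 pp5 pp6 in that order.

Op 1: fork(P0) -> P1. 4 ppages; refcounts: pp0:2 pp1:2 pp2:2 pp3:2
Op 2: write(P1, v0, 128). refcount(pp0)=2>1 -> COPY to pp4. 5 ppages; refcounts: pp0:1 pp1:2 pp2:2 pp3:2 pp4:1
Op 3: read(P1, v2) -> 17. No state change.
Op 4: write(P0, v1, 137). refcount(pp1)=2>1 -> COPY to pp5. 6 ppages; refcounts: pp0:1 pp1:1 pp2:2 pp3:2 pp4:1 pp5:1
Op 5: write(P0, v2, 110). refcount(pp2)=2>1 -> COPY to pp6. 7 ppages; refcounts: pp0:1 pp1:1 pp2:1 pp3:2 pp4:1 pp5:1 pp6:1
Op 6: write(P1, v0, 185). refcount(pp4)=1 -> write in place. 7 ppages; refcounts: pp0:1 pp1:1 pp2:1 pp3:2 pp4:1 pp5:1 pp6:1
Op 7: read(P0, v2) -> 110. No state change.

Answer: 1 1 1 2 1 1 1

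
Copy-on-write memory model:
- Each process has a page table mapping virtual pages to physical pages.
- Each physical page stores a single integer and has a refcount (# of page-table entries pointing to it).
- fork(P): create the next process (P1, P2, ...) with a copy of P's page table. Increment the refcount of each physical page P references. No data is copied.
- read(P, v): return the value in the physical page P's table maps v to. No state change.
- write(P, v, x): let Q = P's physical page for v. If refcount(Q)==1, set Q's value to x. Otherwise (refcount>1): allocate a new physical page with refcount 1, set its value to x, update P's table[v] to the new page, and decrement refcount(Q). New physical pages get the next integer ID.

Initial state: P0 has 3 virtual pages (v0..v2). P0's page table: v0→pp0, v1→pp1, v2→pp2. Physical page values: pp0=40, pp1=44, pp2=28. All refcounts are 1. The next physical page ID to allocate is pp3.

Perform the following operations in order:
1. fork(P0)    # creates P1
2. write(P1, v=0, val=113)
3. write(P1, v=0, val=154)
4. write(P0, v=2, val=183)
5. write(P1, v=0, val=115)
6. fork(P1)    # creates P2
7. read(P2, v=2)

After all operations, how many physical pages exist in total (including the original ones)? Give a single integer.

Op 1: fork(P0) -> P1. 3 ppages; refcounts: pp0:2 pp1:2 pp2:2
Op 2: write(P1, v0, 113). refcount(pp0)=2>1 -> COPY to pp3. 4 ppages; refcounts: pp0:1 pp1:2 pp2:2 pp3:1
Op 3: write(P1, v0, 154). refcount(pp3)=1 -> write in place. 4 ppages; refcounts: pp0:1 pp1:2 pp2:2 pp3:1
Op 4: write(P0, v2, 183). refcount(pp2)=2>1 -> COPY to pp4. 5 ppages; refcounts: pp0:1 pp1:2 pp2:1 pp3:1 pp4:1
Op 5: write(P1, v0, 115). refcount(pp3)=1 -> write in place. 5 ppages; refcounts: pp0:1 pp1:2 pp2:1 pp3:1 pp4:1
Op 6: fork(P1) -> P2. 5 ppages; refcounts: pp0:1 pp1:3 pp2:2 pp3:2 pp4:1
Op 7: read(P2, v2) -> 28. No state change.

Answer: 5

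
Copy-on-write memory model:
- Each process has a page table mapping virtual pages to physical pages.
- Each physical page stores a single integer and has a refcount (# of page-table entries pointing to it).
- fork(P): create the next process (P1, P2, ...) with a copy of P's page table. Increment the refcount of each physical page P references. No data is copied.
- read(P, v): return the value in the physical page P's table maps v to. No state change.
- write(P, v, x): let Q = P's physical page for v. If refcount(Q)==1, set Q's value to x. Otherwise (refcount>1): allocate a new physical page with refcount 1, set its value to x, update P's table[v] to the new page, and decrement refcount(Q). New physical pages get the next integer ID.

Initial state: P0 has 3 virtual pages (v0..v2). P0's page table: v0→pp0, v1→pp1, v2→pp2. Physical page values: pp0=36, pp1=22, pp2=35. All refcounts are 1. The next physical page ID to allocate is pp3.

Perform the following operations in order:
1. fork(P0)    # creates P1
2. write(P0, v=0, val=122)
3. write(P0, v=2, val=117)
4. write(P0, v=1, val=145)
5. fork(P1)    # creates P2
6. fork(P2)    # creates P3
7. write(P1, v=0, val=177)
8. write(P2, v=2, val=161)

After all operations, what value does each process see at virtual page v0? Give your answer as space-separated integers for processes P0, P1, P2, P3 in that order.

Answer: 122 177 36 36

Derivation:
Op 1: fork(P0) -> P1. 3 ppages; refcounts: pp0:2 pp1:2 pp2:2
Op 2: write(P0, v0, 122). refcount(pp0)=2>1 -> COPY to pp3. 4 ppages; refcounts: pp0:1 pp1:2 pp2:2 pp3:1
Op 3: write(P0, v2, 117). refcount(pp2)=2>1 -> COPY to pp4. 5 ppages; refcounts: pp0:1 pp1:2 pp2:1 pp3:1 pp4:1
Op 4: write(P0, v1, 145). refcount(pp1)=2>1 -> COPY to pp5. 6 ppages; refcounts: pp0:1 pp1:1 pp2:1 pp3:1 pp4:1 pp5:1
Op 5: fork(P1) -> P2. 6 ppages; refcounts: pp0:2 pp1:2 pp2:2 pp3:1 pp4:1 pp5:1
Op 6: fork(P2) -> P3. 6 ppages; refcounts: pp0:3 pp1:3 pp2:3 pp3:1 pp4:1 pp5:1
Op 7: write(P1, v0, 177). refcount(pp0)=3>1 -> COPY to pp6. 7 ppages; refcounts: pp0:2 pp1:3 pp2:3 pp3:1 pp4:1 pp5:1 pp6:1
Op 8: write(P2, v2, 161). refcount(pp2)=3>1 -> COPY to pp7. 8 ppages; refcounts: pp0:2 pp1:3 pp2:2 pp3:1 pp4:1 pp5:1 pp6:1 pp7:1
P0: v0 -> pp3 = 122
P1: v0 -> pp6 = 177
P2: v0 -> pp0 = 36
P3: v0 -> pp0 = 36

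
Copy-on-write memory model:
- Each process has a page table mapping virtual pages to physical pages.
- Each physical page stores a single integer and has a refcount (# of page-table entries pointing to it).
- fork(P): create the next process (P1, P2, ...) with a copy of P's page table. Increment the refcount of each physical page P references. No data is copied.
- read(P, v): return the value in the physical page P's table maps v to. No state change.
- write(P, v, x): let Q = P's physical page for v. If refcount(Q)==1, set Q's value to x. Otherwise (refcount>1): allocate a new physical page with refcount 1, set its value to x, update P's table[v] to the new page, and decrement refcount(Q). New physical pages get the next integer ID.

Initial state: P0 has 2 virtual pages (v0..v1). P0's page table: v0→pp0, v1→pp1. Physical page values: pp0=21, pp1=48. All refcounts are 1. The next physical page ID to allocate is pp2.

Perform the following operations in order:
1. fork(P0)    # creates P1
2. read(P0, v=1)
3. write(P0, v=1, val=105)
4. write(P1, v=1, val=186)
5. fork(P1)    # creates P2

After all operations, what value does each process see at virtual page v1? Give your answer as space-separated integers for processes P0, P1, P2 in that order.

Op 1: fork(P0) -> P1. 2 ppages; refcounts: pp0:2 pp1:2
Op 2: read(P0, v1) -> 48. No state change.
Op 3: write(P0, v1, 105). refcount(pp1)=2>1 -> COPY to pp2. 3 ppages; refcounts: pp0:2 pp1:1 pp2:1
Op 4: write(P1, v1, 186). refcount(pp1)=1 -> write in place. 3 ppages; refcounts: pp0:2 pp1:1 pp2:1
Op 5: fork(P1) -> P2. 3 ppages; refcounts: pp0:3 pp1:2 pp2:1
P0: v1 -> pp2 = 105
P1: v1 -> pp1 = 186
P2: v1 -> pp1 = 186

Answer: 105 186 186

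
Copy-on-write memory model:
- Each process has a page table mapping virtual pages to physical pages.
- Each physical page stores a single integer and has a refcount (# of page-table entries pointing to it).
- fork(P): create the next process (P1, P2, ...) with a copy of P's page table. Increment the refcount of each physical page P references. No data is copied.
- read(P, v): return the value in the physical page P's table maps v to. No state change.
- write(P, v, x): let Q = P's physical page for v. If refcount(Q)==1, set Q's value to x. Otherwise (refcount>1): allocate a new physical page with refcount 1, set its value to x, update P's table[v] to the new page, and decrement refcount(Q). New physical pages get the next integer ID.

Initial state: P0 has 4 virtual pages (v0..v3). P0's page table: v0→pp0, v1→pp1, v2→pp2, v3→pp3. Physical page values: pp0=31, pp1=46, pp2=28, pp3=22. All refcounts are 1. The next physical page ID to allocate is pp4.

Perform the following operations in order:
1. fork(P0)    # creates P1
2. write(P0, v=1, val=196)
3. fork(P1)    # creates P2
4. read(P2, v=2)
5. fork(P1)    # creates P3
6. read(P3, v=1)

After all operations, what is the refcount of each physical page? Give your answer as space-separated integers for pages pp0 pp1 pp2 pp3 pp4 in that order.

Answer: 4 3 4 4 1

Derivation:
Op 1: fork(P0) -> P1. 4 ppages; refcounts: pp0:2 pp1:2 pp2:2 pp3:2
Op 2: write(P0, v1, 196). refcount(pp1)=2>1 -> COPY to pp4. 5 ppages; refcounts: pp0:2 pp1:1 pp2:2 pp3:2 pp4:1
Op 3: fork(P1) -> P2. 5 ppages; refcounts: pp0:3 pp1:2 pp2:3 pp3:3 pp4:1
Op 4: read(P2, v2) -> 28. No state change.
Op 5: fork(P1) -> P3. 5 ppages; refcounts: pp0:4 pp1:3 pp2:4 pp3:4 pp4:1
Op 6: read(P3, v1) -> 46. No state change.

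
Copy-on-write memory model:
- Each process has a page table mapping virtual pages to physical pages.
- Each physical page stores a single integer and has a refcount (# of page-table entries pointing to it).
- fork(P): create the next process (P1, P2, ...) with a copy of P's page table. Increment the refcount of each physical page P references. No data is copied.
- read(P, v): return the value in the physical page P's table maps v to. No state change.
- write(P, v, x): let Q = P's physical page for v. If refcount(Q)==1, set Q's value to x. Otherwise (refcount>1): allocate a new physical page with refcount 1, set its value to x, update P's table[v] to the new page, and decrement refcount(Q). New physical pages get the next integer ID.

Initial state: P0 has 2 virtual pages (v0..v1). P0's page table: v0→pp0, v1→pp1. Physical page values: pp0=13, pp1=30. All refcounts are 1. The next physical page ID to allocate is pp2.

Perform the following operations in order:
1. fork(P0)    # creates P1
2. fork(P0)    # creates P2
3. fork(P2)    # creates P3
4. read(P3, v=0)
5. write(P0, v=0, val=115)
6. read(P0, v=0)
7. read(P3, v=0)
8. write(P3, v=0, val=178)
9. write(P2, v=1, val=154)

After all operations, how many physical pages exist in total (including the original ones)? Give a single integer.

Answer: 5

Derivation:
Op 1: fork(P0) -> P1. 2 ppages; refcounts: pp0:2 pp1:2
Op 2: fork(P0) -> P2. 2 ppages; refcounts: pp0:3 pp1:3
Op 3: fork(P2) -> P3. 2 ppages; refcounts: pp0:4 pp1:4
Op 4: read(P3, v0) -> 13. No state change.
Op 5: write(P0, v0, 115). refcount(pp0)=4>1 -> COPY to pp2. 3 ppages; refcounts: pp0:3 pp1:4 pp2:1
Op 6: read(P0, v0) -> 115. No state change.
Op 7: read(P3, v0) -> 13. No state change.
Op 8: write(P3, v0, 178). refcount(pp0)=3>1 -> COPY to pp3. 4 ppages; refcounts: pp0:2 pp1:4 pp2:1 pp3:1
Op 9: write(P2, v1, 154). refcount(pp1)=4>1 -> COPY to pp4. 5 ppages; refcounts: pp0:2 pp1:3 pp2:1 pp3:1 pp4:1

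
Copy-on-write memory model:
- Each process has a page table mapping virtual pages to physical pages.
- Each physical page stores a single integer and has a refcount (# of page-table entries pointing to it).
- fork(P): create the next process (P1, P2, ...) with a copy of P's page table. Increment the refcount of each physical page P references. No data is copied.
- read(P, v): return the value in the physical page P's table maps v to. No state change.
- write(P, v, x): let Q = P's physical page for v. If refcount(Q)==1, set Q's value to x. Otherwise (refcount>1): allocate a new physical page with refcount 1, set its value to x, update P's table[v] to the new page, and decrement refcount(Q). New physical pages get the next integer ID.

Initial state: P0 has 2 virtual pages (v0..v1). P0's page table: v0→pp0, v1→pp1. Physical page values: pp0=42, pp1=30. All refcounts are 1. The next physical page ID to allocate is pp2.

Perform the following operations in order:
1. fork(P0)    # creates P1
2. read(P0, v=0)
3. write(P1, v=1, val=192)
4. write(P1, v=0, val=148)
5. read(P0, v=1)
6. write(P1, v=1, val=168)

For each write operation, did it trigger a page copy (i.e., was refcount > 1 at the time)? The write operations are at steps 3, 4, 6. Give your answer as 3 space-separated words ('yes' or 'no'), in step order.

Op 1: fork(P0) -> P1. 2 ppages; refcounts: pp0:2 pp1:2
Op 2: read(P0, v0) -> 42. No state change.
Op 3: write(P1, v1, 192). refcount(pp1)=2>1 -> COPY to pp2. 3 ppages; refcounts: pp0:2 pp1:1 pp2:1
Op 4: write(P1, v0, 148). refcount(pp0)=2>1 -> COPY to pp3. 4 ppages; refcounts: pp0:1 pp1:1 pp2:1 pp3:1
Op 5: read(P0, v1) -> 30. No state change.
Op 6: write(P1, v1, 168). refcount(pp2)=1 -> write in place. 4 ppages; refcounts: pp0:1 pp1:1 pp2:1 pp3:1

yes yes no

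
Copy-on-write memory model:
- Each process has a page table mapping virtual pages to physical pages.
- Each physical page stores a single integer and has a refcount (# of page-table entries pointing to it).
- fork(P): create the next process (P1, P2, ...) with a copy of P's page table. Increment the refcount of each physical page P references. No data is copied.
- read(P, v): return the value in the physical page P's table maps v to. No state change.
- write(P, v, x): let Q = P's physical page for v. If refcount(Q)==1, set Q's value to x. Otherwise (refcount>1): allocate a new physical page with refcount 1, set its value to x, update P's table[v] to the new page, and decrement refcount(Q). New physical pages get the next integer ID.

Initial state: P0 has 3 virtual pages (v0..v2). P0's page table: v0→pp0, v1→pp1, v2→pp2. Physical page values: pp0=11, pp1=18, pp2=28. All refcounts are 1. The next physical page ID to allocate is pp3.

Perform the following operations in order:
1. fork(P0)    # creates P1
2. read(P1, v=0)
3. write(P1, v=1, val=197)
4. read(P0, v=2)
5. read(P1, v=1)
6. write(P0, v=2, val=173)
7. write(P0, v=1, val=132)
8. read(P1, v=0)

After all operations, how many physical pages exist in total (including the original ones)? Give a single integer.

Op 1: fork(P0) -> P1. 3 ppages; refcounts: pp0:2 pp1:2 pp2:2
Op 2: read(P1, v0) -> 11. No state change.
Op 3: write(P1, v1, 197). refcount(pp1)=2>1 -> COPY to pp3. 4 ppages; refcounts: pp0:2 pp1:1 pp2:2 pp3:1
Op 4: read(P0, v2) -> 28. No state change.
Op 5: read(P1, v1) -> 197. No state change.
Op 6: write(P0, v2, 173). refcount(pp2)=2>1 -> COPY to pp4. 5 ppages; refcounts: pp0:2 pp1:1 pp2:1 pp3:1 pp4:1
Op 7: write(P0, v1, 132). refcount(pp1)=1 -> write in place. 5 ppages; refcounts: pp0:2 pp1:1 pp2:1 pp3:1 pp4:1
Op 8: read(P1, v0) -> 11. No state change.

Answer: 5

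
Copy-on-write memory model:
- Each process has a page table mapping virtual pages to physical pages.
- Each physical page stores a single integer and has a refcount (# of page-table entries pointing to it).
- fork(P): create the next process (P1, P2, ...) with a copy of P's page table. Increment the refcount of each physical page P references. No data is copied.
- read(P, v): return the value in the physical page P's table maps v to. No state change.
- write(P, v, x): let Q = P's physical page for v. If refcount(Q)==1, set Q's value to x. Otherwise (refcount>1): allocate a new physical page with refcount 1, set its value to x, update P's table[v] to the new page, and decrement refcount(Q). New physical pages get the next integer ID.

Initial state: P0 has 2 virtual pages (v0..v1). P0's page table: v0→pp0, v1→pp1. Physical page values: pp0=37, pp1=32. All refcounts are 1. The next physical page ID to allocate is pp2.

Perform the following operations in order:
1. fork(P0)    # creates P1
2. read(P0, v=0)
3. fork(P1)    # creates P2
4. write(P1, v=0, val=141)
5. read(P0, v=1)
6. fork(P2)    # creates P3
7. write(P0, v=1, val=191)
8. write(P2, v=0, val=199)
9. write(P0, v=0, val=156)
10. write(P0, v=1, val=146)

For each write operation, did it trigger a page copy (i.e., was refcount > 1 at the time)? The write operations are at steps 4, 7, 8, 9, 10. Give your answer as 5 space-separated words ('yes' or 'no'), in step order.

Op 1: fork(P0) -> P1. 2 ppages; refcounts: pp0:2 pp1:2
Op 2: read(P0, v0) -> 37. No state change.
Op 3: fork(P1) -> P2. 2 ppages; refcounts: pp0:3 pp1:3
Op 4: write(P1, v0, 141). refcount(pp0)=3>1 -> COPY to pp2. 3 ppages; refcounts: pp0:2 pp1:3 pp2:1
Op 5: read(P0, v1) -> 32. No state change.
Op 6: fork(P2) -> P3. 3 ppages; refcounts: pp0:3 pp1:4 pp2:1
Op 7: write(P0, v1, 191). refcount(pp1)=4>1 -> COPY to pp3. 4 ppages; refcounts: pp0:3 pp1:3 pp2:1 pp3:1
Op 8: write(P2, v0, 199). refcount(pp0)=3>1 -> COPY to pp4. 5 ppages; refcounts: pp0:2 pp1:3 pp2:1 pp3:1 pp4:1
Op 9: write(P0, v0, 156). refcount(pp0)=2>1 -> COPY to pp5. 6 ppages; refcounts: pp0:1 pp1:3 pp2:1 pp3:1 pp4:1 pp5:1
Op 10: write(P0, v1, 146). refcount(pp3)=1 -> write in place. 6 ppages; refcounts: pp0:1 pp1:3 pp2:1 pp3:1 pp4:1 pp5:1

yes yes yes yes no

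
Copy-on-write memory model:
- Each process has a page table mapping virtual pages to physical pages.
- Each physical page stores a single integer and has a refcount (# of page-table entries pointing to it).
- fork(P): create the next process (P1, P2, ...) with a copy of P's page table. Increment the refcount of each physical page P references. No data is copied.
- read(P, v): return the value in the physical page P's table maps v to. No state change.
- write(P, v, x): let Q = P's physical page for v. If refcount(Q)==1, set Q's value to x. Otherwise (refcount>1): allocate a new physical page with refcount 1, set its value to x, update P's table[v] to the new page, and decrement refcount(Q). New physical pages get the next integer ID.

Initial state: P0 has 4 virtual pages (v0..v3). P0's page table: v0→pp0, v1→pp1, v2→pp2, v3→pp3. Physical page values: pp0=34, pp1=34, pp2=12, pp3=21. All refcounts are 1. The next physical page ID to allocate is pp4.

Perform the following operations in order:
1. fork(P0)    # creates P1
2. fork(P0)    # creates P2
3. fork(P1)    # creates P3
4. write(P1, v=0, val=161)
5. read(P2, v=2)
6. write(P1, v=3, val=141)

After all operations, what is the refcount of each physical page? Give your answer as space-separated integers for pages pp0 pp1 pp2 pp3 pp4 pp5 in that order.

Answer: 3 4 4 3 1 1

Derivation:
Op 1: fork(P0) -> P1. 4 ppages; refcounts: pp0:2 pp1:2 pp2:2 pp3:2
Op 2: fork(P0) -> P2. 4 ppages; refcounts: pp0:3 pp1:3 pp2:3 pp3:3
Op 3: fork(P1) -> P3. 4 ppages; refcounts: pp0:4 pp1:4 pp2:4 pp3:4
Op 4: write(P1, v0, 161). refcount(pp0)=4>1 -> COPY to pp4. 5 ppages; refcounts: pp0:3 pp1:4 pp2:4 pp3:4 pp4:1
Op 5: read(P2, v2) -> 12. No state change.
Op 6: write(P1, v3, 141). refcount(pp3)=4>1 -> COPY to pp5. 6 ppages; refcounts: pp0:3 pp1:4 pp2:4 pp3:3 pp4:1 pp5:1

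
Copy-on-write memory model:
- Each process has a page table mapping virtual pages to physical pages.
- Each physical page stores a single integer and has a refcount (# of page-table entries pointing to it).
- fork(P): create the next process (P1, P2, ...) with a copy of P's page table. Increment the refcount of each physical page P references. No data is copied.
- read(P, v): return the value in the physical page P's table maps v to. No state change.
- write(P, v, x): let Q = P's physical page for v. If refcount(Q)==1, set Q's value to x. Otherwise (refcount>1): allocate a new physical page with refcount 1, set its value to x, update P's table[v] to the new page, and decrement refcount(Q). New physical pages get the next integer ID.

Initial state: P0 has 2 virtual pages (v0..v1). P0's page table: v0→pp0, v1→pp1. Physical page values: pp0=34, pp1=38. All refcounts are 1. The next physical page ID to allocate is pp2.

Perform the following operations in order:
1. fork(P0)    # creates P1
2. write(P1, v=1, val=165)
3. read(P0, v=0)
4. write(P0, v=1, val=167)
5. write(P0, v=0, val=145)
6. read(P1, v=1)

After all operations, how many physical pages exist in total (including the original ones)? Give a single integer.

Op 1: fork(P0) -> P1. 2 ppages; refcounts: pp0:2 pp1:2
Op 2: write(P1, v1, 165). refcount(pp1)=2>1 -> COPY to pp2. 3 ppages; refcounts: pp0:2 pp1:1 pp2:1
Op 3: read(P0, v0) -> 34. No state change.
Op 4: write(P0, v1, 167). refcount(pp1)=1 -> write in place. 3 ppages; refcounts: pp0:2 pp1:1 pp2:1
Op 5: write(P0, v0, 145). refcount(pp0)=2>1 -> COPY to pp3. 4 ppages; refcounts: pp0:1 pp1:1 pp2:1 pp3:1
Op 6: read(P1, v1) -> 165. No state change.

Answer: 4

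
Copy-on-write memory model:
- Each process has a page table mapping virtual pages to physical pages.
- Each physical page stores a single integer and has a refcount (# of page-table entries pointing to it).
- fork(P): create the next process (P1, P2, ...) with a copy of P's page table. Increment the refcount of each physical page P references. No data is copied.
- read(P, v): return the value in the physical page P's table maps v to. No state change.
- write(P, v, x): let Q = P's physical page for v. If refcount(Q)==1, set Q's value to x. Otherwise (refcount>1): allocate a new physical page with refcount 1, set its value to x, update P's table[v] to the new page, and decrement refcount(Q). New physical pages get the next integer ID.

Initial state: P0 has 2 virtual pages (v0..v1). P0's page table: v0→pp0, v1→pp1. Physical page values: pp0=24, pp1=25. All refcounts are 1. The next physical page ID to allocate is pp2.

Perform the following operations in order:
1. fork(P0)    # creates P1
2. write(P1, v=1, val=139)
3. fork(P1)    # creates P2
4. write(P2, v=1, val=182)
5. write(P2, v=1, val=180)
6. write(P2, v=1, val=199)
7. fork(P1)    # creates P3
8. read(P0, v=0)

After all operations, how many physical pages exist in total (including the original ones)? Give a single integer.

Op 1: fork(P0) -> P1. 2 ppages; refcounts: pp0:2 pp1:2
Op 2: write(P1, v1, 139). refcount(pp1)=2>1 -> COPY to pp2. 3 ppages; refcounts: pp0:2 pp1:1 pp2:1
Op 3: fork(P1) -> P2. 3 ppages; refcounts: pp0:3 pp1:1 pp2:2
Op 4: write(P2, v1, 182). refcount(pp2)=2>1 -> COPY to pp3. 4 ppages; refcounts: pp0:3 pp1:1 pp2:1 pp3:1
Op 5: write(P2, v1, 180). refcount(pp3)=1 -> write in place. 4 ppages; refcounts: pp0:3 pp1:1 pp2:1 pp3:1
Op 6: write(P2, v1, 199). refcount(pp3)=1 -> write in place. 4 ppages; refcounts: pp0:3 pp1:1 pp2:1 pp3:1
Op 7: fork(P1) -> P3. 4 ppages; refcounts: pp0:4 pp1:1 pp2:2 pp3:1
Op 8: read(P0, v0) -> 24. No state change.

Answer: 4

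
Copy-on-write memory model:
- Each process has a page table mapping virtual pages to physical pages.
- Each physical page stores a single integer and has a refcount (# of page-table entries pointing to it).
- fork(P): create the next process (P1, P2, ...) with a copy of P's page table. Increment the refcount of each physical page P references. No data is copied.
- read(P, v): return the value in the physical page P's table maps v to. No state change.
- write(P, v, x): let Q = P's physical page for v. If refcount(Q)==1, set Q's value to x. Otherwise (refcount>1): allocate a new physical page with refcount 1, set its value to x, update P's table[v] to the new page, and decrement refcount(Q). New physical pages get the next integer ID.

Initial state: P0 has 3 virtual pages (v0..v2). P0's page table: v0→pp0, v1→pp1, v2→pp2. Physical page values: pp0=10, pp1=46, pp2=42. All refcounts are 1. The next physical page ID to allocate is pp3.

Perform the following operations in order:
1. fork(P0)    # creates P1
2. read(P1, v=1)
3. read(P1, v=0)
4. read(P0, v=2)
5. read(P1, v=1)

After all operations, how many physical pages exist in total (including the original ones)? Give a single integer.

Op 1: fork(P0) -> P1. 3 ppages; refcounts: pp0:2 pp1:2 pp2:2
Op 2: read(P1, v1) -> 46. No state change.
Op 3: read(P1, v0) -> 10. No state change.
Op 4: read(P0, v2) -> 42. No state change.
Op 5: read(P1, v1) -> 46. No state change.

Answer: 3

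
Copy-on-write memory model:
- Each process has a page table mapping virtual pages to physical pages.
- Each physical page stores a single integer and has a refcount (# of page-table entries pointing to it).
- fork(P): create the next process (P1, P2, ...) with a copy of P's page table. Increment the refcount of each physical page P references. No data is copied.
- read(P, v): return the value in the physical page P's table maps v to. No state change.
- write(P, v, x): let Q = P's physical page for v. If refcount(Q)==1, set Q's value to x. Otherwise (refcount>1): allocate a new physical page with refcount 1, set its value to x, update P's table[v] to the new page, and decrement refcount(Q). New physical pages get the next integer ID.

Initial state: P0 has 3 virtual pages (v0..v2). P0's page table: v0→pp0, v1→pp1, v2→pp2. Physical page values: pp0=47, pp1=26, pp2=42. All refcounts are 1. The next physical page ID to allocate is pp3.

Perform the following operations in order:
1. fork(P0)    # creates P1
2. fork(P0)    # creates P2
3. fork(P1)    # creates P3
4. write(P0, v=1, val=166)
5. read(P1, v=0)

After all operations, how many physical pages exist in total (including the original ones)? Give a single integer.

Op 1: fork(P0) -> P1. 3 ppages; refcounts: pp0:2 pp1:2 pp2:2
Op 2: fork(P0) -> P2. 3 ppages; refcounts: pp0:3 pp1:3 pp2:3
Op 3: fork(P1) -> P3. 3 ppages; refcounts: pp0:4 pp1:4 pp2:4
Op 4: write(P0, v1, 166). refcount(pp1)=4>1 -> COPY to pp3. 4 ppages; refcounts: pp0:4 pp1:3 pp2:4 pp3:1
Op 5: read(P1, v0) -> 47. No state change.

Answer: 4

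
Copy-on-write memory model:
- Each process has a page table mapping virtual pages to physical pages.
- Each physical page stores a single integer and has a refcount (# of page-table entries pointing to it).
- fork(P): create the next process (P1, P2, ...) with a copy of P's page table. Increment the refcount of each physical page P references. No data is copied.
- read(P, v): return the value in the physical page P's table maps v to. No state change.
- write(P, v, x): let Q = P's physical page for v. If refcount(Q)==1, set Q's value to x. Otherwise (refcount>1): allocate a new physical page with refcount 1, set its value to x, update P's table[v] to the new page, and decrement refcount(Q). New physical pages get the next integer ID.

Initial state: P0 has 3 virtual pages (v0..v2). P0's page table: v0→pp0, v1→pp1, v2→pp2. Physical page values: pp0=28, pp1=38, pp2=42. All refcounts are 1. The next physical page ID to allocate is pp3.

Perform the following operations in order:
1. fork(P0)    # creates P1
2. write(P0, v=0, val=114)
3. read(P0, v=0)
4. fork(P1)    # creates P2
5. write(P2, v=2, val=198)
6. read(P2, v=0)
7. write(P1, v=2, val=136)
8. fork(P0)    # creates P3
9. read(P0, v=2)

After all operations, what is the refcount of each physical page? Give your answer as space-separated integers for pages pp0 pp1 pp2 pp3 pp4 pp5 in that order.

Op 1: fork(P0) -> P1. 3 ppages; refcounts: pp0:2 pp1:2 pp2:2
Op 2: write(P0, v0, 114). refcount(pp0)=2>1 -> COPY to pp3. 4 ppages; refcounts: pp0:1 pp1:2 pp2:2 pp3:1
Op 3: read(P0, v0) -> 114. No state change.
Op 4: fork(P1) -> P2. 4 ppages; refcounts: pp0:2 pp1:3 pp2:3 pp3:1
Op 5: write(P2, v2, 198). refcount(pp2)=3>1 -> COPY to pp4. 5 ppages; refcounts: pp0:2 pp1:3 pp2:2 pp3:1 pp4:1
Op 6: read(P2, v0) -> 28. No state change.
Op 7: write(P1, v2, 136). refcount(pp2)=2>1 -> COPY to pp5. 6 ppages; refcounts: pp0:2 pp1:3 pp2:1 pp3:1 pp4:1 pp5:1
Op 8: fork(P0) -> P3. 6 ppages; refcounts: pp0:2 pp1:4 pp2:2 pp3:2 pp4:1 pp5:1
Op 9: read(P0, v2) -> 42. No state change.

Answer: 2 4 2 2 1 1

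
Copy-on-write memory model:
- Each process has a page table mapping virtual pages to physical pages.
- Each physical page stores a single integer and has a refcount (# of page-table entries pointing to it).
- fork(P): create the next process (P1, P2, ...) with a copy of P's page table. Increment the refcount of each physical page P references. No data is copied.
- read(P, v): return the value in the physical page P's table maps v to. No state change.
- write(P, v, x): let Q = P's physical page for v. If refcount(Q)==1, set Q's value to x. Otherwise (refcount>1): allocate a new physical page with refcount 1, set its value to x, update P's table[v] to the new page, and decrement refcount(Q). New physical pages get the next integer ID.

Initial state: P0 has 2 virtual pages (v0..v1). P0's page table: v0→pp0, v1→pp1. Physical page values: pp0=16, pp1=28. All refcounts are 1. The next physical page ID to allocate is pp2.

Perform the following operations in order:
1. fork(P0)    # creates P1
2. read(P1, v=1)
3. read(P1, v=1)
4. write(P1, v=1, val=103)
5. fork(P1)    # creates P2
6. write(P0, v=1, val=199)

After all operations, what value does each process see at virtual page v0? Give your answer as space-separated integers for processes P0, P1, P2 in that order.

Answer: 16 16 16

Derivation:
Op 1: fork(P0) -> P1. 2 ppages; refcounts: pp0:2 pp1:2
Op 2: read(P1, v1) -> 28. No state change.
Op 3: read(P1, v1) -> 28. No state change.
Op 4: write(P1, v1, 103). refcount(pp1)=2>1 -> COPY to pp2. 3 ppages; refcounts: pp0:2 pp1:1 pp2:1
Op 5: fork(P1) -> P2. 3 ppages; refcounts: pp0:3 pp1:1 pp2:2
Op 6: write(P0, v1, 199). refcount(pp1)=1 -> write in place. 3 ppages; refcounts: pp0:3 pp1:1 pp2:2
P0: v0 -> pp0 = 16
P1: v0 -> pp0 = 16
P2: v0 -> pp0 = 16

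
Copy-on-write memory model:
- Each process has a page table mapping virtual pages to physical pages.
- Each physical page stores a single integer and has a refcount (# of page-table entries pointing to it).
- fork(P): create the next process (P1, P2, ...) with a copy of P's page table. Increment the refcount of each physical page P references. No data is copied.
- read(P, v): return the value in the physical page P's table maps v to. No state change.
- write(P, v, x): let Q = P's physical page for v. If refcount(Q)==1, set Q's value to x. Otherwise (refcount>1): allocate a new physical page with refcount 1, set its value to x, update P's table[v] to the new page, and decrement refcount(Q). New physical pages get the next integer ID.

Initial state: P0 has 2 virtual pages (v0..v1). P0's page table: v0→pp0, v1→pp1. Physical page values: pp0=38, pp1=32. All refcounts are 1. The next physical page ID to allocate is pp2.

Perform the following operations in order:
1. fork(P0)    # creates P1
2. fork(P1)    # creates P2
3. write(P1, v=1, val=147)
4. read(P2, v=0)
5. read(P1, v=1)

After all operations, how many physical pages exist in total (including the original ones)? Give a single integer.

Op 1: fork(P0) -> P1. 2 ppages; refcounts: pp0:2 pp1:2
Op 2: fork(P1) -> P2. 2 ppages; refcounts: pp0:3 pp1:3
Op 3: write(P1, v1, 147). refcount(pp1)=3>1 -> COPY to pp2. 3 ppages; refcounts: pp0:3 pp1:2 pp2:1
Op 4: read(P2, v0) -> 38. No state change.
Op 5: read(P1, v1) -> 147. No state change.

Answer: 3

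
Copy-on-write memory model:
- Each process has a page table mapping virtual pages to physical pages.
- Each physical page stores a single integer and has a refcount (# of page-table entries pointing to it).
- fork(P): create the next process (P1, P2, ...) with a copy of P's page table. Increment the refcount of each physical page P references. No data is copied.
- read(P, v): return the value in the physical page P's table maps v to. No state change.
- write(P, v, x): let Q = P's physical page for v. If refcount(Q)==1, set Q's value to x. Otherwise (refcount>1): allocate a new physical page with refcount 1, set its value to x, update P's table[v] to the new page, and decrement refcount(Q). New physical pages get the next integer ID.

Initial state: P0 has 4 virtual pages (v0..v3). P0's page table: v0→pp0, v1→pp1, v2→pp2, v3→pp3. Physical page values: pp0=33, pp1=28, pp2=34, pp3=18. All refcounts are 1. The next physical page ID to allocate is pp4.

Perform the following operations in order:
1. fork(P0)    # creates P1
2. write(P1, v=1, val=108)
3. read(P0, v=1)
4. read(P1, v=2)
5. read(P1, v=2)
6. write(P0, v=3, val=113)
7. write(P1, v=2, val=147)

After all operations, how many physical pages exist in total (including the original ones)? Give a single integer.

Op 1: fork(P0) -> P1. 4 ppages; refcounts: pp0:2 pp1:2 pp2:2 pp3:2
Op 2: write(P1, v1, 108). refcount(pp1)=2>1 -> COPY to pp4. 5 ppages; refcounts: pp0:2 pp1:1 pp2:2 pp3:2 pp4:1
Op 3: read(P0, v1) -> 28. No state change.
Op 4: read(P1, v2) -> 34. No state change.
Op 5: read(P1, v2) -> 34. No state change.
Op 6: write(P0, v3, 113). refcount(pp3)=2>1 -> COPY to pp5. 6 ppages; refcounts: pp0:2 pp1:1 pp2:2 pp3:1 pp4:1 pp5:1
Op 7: write(P1, v2, 147). refcount(pp2)=2>1 -> COPY to pp6. 7 ppages; refcounts: pp0:2 pp1:1 pp2:1 pp3:1 pp4:1 pp5:1 pp6:1

Answer: 7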